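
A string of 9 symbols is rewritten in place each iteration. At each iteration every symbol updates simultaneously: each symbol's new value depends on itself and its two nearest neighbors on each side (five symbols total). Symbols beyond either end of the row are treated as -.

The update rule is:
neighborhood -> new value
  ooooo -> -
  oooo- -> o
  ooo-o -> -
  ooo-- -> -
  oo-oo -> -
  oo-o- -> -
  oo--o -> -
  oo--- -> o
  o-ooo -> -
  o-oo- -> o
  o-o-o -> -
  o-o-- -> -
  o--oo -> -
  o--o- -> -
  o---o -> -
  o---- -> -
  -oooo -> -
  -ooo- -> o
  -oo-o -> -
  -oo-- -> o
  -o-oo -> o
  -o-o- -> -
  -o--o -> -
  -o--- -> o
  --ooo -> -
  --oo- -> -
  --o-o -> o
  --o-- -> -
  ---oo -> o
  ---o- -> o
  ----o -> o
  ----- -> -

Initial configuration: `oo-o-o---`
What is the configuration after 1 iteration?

------o--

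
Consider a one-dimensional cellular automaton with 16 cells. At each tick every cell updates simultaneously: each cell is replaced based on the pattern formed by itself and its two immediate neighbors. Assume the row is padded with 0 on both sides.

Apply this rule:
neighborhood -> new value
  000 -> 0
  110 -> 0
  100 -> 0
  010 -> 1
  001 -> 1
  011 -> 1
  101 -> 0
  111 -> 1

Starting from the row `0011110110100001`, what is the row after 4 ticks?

0111100100100011
1111001101100110
1110011001001100
1100110011011000

1100110011011000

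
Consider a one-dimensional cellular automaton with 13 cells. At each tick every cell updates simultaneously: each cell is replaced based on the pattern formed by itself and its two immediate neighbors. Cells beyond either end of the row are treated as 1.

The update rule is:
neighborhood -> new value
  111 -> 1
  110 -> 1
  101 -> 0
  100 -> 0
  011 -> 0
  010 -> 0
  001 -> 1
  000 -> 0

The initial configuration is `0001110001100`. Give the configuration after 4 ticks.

0010110010101
0100010100000
0000100000001
0001000000010

0001000000010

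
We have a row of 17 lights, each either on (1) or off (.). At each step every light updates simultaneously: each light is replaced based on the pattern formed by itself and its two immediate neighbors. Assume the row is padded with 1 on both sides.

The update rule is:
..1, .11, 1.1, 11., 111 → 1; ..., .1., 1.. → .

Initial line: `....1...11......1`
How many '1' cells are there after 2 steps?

...1...111.....11
..1...1111....111
count of 1: 8

8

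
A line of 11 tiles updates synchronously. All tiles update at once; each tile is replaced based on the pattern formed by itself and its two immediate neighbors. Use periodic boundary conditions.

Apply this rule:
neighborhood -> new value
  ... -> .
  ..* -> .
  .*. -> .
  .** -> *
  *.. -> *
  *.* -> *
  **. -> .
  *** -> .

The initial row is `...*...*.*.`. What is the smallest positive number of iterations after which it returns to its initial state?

....*...*.*
*....*...*.
.*....*...*
*.*....*...
.*.*....*..
..*.*....*.
...*.*....*
*...*.*....
.*...*.*...
..*...*.*..
...*...*.*.

11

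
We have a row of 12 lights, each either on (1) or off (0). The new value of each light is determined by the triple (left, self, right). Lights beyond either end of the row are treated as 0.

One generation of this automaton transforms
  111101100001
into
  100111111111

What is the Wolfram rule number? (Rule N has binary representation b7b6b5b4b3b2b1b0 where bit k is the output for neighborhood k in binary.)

127

position 1: 111 → 0  (bit 7 = 0)
position 3: 110 → 1  (bit 6 = 1)
position 4: 101 → 1  (bit 5 = 1)
position 7: 100 → 1  (bit 4 = 1)
position 0: 011 → 1  (bit 3 = 1)
position 11: 010 → 1  (bit 2 = 1)
position 10: 001 → 1  (bit 1 = 1)
position 8: 000 → 1  (bit 0 = 1)
bits b7..b0 = 01111111 = 127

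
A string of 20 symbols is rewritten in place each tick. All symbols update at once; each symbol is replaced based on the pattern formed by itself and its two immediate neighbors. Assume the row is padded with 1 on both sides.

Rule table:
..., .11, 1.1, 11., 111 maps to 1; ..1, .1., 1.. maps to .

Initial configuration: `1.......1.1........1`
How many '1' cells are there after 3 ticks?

1.11111..1..111111.1
1111111.....11111111
1111111.111.11111111
count of 1: 18

18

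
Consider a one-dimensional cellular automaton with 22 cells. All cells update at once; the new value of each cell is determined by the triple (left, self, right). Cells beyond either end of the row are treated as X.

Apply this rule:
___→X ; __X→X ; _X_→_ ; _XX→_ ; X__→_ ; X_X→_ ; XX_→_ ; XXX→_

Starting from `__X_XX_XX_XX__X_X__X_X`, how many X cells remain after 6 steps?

13

_X___________X____X___
___XXXXXXXXXX__XXX__XX
_XX___________X____X__
____XXXXXXXXXX__XXX__X
_XXX___________X____X_
_____XXXXXXXXXX__XXX__
count of X: 13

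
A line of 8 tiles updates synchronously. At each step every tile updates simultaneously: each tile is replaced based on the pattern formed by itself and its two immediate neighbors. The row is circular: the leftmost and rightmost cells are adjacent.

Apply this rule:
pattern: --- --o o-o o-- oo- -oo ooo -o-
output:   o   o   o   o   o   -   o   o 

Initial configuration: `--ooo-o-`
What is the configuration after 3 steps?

oooo-ooo

step 1: oo-ooooo
step 2: ooo-oooo
step 3: oooo-ooo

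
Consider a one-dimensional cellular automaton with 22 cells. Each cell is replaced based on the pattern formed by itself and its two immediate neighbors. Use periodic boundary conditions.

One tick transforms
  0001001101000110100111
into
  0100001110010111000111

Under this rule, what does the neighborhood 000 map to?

At position 1 the neighborhood is 000; the next row has 1 there.

1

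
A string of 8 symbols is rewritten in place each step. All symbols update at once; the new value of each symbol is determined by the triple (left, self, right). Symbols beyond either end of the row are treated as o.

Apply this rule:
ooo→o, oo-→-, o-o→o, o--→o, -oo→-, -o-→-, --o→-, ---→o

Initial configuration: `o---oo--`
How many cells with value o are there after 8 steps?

4

-oo---o-
o--oo--o
-o---o--
o-oo--o-
-o--o--o
o-o--o--
-o-o--o-
o-o-o--o
count of o: 4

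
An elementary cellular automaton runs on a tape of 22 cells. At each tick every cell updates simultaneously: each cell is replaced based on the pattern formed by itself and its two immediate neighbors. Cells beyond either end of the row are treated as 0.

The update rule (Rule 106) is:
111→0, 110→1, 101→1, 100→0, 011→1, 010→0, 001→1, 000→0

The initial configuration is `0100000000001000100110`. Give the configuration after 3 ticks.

0000000001000100111100

1000000000010001001110
0000000000100010011010
0000000001000100111100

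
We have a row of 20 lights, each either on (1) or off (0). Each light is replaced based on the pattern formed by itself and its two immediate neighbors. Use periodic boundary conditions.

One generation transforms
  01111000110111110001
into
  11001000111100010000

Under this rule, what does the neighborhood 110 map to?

At position 4 the neighborhood is 110; the next row has 1 there.

1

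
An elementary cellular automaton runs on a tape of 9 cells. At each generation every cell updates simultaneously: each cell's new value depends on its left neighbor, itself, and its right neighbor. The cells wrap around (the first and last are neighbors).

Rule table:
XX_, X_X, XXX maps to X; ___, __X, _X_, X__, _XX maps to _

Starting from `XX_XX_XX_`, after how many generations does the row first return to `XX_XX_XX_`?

3

_XX_XX_XX
X_XX_XX_X
XX_XX_XX_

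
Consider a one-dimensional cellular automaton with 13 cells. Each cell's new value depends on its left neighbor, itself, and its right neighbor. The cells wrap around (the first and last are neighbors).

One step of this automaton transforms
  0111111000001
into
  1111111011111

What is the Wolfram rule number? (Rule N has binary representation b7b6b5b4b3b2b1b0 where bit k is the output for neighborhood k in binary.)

239

position 2: 111 → 1  (bit 7 = 1)
position 6: 110 → 1  (bit 6 = 1)
position 0: 101 → 1  (bit 5 = 1)
position 7: 100 → 0  (bit 4 = 0)
position 1: 011 → 1  (bit 3 = 1)
position 12: 010 → 1  (bit 2 = 1)
position 11: 001 → 1  (bit 1 = 1)
position 8: 000 → 1  (bit 0 = 1)
bits b7..b0 = 11101111 = 239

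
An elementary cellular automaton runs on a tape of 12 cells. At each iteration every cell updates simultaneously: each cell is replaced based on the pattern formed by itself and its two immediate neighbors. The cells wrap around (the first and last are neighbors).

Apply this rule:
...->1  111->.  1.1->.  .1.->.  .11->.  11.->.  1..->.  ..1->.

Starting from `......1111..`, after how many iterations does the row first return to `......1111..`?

iteration 1: 11111......1
iteration 2: ......1111..

2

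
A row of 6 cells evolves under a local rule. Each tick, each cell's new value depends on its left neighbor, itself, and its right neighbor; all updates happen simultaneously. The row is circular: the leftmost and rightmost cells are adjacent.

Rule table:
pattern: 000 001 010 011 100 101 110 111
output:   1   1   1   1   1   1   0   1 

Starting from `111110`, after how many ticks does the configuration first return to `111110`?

tick 1: 111101
tick 2: 111011
tick 3: 110111
tick 4: 101111
tick 5: 011111
tick 6: 111110

6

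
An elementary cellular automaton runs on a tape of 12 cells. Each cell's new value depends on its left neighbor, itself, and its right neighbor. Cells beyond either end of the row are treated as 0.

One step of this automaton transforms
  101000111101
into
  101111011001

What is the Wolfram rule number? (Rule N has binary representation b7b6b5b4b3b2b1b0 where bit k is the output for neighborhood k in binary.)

position 7: 111 → 1  (bit 7 = 1)
position 9: 110 → 0  (bit 6 = 0)
position 1: 101 → 0  (bit 5 = 0)
position 3: 100 → 1  (bit 4 = 1)
position 6: 011 → 0  (bit 3 = 0)
position 0: 010 → 1  (bit 2 = 1)
position 5: 001 → 1  (bit 1 = 1)
position 4: 000 → 1  (bit 0 = 1)
bits b7..b0 = 10010111 = 151

151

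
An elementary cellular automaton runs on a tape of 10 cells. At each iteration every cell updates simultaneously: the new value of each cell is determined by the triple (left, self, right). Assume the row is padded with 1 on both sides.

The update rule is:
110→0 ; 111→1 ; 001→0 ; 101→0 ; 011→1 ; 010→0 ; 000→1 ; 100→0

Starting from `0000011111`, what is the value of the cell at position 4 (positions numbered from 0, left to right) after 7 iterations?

0

0111011111
0110011111
0100011111
0001011111
0100011111  (repeats iteration 3; period 2)
iteration 7: 0100011111
position 4 holds 0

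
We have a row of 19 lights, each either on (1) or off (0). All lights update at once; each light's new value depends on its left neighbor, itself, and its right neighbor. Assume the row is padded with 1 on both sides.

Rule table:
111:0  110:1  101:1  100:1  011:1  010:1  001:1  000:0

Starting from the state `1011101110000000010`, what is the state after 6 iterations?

iteration 1: 1110111011000000111
iteration 2: 0011101111100001100
iteration 3: 1110111000110011111
iteration 4: 0011101101111110000
iteration 5: 1110111111000011001
iteration 6: 0011100001100111111

0011100001100111111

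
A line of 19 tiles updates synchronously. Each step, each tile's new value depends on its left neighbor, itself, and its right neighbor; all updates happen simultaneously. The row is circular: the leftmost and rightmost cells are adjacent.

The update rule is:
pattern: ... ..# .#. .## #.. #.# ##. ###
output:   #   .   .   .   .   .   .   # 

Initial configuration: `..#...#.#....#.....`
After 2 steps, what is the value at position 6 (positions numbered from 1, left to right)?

.

step 1: #...#.....##...####
step 2: ..#...###....#..###
position 6 holds .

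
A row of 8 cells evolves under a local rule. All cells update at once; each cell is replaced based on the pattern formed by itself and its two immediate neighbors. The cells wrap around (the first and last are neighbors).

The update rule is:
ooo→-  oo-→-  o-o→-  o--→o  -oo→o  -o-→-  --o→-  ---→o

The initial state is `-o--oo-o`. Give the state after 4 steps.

--o-o---
o----ooo
-ooo-o--
-o----oo

-o----oo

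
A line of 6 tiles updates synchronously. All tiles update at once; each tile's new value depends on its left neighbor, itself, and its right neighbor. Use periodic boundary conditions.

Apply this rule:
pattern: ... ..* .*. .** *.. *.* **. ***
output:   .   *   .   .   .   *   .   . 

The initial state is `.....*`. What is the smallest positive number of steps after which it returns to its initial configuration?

step 1: ....*.
step 2: ...*..
step 3: ..*...
step 4: .*....
step 5: *.....
step 6: .....*

6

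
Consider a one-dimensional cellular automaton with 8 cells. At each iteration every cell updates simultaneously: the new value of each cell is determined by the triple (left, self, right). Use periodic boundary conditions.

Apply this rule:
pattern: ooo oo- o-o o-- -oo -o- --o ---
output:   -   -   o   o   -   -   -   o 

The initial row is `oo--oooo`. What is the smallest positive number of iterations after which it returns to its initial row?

iteration 1: --o-----
iteration 2: o--ooooo
iteration 3: -o------
iteration 4: --oooooo
iteration 5: o-------
iteration 6: -oooooo-
iteration 7: -------o
iteration 8: oooooo--
iteration 9: ------o-
iteration 10: ooooo--o
iteration 11: -----o--
iteration 12: oooo--oo
iteration 13: ----o---
iteration 14: ooo--ooo
iteration 15: ---o----
iteration 16: oo--oooo

16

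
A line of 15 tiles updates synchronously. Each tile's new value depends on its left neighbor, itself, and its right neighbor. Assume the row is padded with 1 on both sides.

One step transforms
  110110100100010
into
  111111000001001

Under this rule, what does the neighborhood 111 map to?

At position 0 the neighborhood is 111; the next row has 1 there.

1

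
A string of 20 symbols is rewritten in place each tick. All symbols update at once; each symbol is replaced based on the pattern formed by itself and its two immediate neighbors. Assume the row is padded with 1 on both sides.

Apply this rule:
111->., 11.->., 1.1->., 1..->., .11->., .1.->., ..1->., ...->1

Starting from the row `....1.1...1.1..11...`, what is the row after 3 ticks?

.11.....1.........1.

.11.....1.........1.
....111...1111111...
.11.....1.........1.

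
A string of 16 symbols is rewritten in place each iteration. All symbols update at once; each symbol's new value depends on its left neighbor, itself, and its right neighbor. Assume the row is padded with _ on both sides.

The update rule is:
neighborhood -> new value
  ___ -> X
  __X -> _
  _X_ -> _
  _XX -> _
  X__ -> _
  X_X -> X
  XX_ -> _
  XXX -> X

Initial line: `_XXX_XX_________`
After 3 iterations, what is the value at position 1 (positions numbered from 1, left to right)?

iteration 1: __X_X___XXXXXXXX
iteration 2: X__X__X__XXXXXX_
iteration 3: __________XXXX__
position 1 holds _

_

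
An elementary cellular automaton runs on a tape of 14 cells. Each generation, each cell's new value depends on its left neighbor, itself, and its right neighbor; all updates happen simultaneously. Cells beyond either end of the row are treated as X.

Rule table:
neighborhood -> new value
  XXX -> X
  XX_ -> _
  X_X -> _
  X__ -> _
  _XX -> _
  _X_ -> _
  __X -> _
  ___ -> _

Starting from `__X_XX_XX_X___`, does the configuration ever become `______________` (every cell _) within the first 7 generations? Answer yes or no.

yes

______________
all cells are _ at generation 1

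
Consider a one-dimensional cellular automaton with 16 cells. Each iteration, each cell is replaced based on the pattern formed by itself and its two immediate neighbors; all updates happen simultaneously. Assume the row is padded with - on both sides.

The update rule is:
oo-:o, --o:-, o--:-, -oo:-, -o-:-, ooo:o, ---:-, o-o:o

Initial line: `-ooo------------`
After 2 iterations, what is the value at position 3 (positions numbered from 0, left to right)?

--oo------------
---o------------
position 3 holds o

o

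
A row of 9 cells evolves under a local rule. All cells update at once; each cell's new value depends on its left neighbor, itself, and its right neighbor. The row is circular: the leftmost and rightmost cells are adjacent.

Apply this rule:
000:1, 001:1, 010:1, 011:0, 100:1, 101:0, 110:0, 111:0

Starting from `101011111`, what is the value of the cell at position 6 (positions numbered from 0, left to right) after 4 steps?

1

001000000
111111111
000000000
111111111
position 6 holds 1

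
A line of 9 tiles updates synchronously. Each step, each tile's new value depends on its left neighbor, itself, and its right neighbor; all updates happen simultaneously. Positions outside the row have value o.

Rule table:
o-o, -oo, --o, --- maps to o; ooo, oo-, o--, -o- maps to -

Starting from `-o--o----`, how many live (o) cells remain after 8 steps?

4

o--o--ooo
--o--oo--
-o--oo--o
o--oo--oo
--oo--oo-
-oo--oo-o
oo--oo-oo
---oo-oo-
count of o: 4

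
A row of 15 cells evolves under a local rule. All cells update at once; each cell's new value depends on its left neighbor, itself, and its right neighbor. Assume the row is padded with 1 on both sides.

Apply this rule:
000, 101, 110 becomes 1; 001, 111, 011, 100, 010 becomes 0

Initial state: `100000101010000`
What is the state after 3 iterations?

010000100011000

101110010100110
110010001000011
010000100011000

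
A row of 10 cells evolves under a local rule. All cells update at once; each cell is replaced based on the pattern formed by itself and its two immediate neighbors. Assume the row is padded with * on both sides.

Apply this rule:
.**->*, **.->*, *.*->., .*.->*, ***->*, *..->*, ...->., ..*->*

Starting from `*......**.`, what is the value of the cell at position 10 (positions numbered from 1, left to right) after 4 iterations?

iteration 1: **....***.
iteration 2: ***..****.
iteration 3: *********.
iteration 4: *********.
position 10 holds .

.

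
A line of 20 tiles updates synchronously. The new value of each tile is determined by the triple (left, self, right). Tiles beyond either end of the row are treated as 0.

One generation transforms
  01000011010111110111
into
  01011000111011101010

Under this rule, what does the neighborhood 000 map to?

At position 3 the neighborhood is 000; the next row has 1 there.

1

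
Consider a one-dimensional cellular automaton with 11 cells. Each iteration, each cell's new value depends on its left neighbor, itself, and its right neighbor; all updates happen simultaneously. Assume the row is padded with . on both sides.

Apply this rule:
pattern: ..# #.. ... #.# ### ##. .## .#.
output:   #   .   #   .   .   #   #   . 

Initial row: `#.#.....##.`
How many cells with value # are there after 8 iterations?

iteration 1: ....######.
iteration 2: #####....#.
iteration 3: #...#.###..
iteration 4: ..##..#.#.#
iteration 5: ####.#.....
iteration 6: #..#...####
iteration 7: ..#..###..#
iteration 8: ##..##.#.#.
count of #: 6

6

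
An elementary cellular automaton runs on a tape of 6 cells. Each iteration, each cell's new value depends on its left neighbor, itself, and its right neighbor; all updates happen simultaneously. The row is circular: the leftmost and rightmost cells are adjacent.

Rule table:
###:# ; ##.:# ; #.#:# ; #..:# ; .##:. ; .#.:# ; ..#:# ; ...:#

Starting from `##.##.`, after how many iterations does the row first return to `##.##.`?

.##.##
#.##.#
##.##.

3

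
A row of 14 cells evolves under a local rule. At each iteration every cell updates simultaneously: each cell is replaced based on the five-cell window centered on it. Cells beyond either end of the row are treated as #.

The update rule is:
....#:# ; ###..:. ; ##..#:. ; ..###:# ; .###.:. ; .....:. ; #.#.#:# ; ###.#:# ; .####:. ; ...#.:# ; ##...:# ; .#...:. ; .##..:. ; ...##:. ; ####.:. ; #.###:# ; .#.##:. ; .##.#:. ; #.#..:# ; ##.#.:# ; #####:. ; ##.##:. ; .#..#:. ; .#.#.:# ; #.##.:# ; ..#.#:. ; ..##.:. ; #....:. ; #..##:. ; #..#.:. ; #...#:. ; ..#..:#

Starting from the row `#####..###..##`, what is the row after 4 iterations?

.......#....#.
#....###..##..
.#.#.#........
######......#.

######......#.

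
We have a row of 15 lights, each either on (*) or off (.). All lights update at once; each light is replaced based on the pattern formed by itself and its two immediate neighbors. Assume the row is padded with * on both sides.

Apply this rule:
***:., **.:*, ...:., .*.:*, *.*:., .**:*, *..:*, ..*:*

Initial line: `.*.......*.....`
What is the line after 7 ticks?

.**.....***...*
.***...**.**.**
.*.**.***.**.*.
.*.**.*.*.**.*.
.*.**.*.*.**.*.  (fixed point — unchanged through tick 7)

.*.**.*.*.**.*.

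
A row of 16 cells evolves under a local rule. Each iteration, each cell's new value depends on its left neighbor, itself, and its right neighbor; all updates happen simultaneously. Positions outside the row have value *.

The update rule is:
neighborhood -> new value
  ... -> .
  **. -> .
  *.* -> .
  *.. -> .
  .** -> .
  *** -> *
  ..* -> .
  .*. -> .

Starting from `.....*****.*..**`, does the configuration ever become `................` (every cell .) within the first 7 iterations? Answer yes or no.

iteration 1: ......***......*
iteration 2: .......*........
iteration 3: ................
all cells are . at iteration 3

yes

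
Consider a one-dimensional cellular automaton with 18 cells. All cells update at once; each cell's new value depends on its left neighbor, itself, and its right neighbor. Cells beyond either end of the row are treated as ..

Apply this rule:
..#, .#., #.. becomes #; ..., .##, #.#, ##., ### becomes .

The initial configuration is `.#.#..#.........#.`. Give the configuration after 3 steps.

##.#####.......###
........#.....#...
.......###...###..

.......###...###..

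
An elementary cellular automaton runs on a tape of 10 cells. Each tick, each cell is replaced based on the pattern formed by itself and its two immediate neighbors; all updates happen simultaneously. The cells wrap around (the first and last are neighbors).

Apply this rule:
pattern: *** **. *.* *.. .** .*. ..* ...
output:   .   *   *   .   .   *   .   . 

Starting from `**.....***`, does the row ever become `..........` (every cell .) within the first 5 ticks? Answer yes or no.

.*........
.*........  (fixed point — unchanged through tick 5)
tick 5 is .*........, still not uniform .

no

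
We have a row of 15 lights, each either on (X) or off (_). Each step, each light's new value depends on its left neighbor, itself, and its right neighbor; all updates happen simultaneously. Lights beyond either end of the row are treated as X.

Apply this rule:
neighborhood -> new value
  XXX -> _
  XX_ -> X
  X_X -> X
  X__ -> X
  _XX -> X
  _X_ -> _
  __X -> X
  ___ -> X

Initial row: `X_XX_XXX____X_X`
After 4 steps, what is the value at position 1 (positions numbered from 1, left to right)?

step 1: XXXXXX_XXXXX_XX
step 2: _____XXX___XXX_
step 3: XXXXXX_XXXXX_XX  (repeats step 1; period 2)
step 4: _____XXX___XXX_
position 1 holds _

_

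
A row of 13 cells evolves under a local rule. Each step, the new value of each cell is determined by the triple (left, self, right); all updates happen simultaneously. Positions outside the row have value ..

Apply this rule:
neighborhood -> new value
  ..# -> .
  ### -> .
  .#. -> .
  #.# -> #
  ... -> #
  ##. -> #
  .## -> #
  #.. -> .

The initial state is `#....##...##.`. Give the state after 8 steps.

..##.##.#.##.
#.######.###.
.##....###.#.
.##.##.#.##..
.######.###.#
.#....###.##.
...##.#.####.
##.###.##..#.

##.###.##..#.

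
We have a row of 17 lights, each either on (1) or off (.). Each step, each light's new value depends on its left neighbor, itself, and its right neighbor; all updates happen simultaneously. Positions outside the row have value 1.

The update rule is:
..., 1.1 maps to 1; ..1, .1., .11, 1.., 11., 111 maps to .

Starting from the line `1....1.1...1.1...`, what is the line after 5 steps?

..11..1..1..1..1.
................1
.11111111111111..
1................
..11111111111111.

..11111111111111.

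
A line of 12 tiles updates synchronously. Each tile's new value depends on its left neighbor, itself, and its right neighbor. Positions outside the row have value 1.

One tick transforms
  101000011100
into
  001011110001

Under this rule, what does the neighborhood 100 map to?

0

At position 3 the neighborhood is 100; the next row has 0 there.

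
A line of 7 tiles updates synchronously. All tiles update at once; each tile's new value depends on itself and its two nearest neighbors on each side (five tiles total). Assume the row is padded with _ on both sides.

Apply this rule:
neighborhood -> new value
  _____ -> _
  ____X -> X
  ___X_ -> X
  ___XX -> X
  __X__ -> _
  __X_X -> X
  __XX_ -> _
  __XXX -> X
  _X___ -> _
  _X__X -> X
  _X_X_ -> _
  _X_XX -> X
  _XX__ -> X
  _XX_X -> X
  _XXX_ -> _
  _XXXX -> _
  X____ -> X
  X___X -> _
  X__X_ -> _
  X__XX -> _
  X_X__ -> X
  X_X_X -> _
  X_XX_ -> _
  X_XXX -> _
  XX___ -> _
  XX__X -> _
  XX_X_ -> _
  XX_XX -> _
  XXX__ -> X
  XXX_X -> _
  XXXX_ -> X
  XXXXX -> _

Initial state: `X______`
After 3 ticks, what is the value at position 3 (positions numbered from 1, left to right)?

tick 1: __X____
tick 2: XX__X__
tick 3: _X____X
position 3 holds _

_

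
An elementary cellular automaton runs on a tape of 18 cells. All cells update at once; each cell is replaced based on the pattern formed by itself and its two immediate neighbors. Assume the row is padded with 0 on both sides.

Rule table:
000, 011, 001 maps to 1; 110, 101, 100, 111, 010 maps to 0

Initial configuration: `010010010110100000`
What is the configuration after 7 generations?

100100110011001100

100100100100001111
001001001001111000
110010010011000011
100100100110011110
001001001100110000
110010011001100111
100100110011001100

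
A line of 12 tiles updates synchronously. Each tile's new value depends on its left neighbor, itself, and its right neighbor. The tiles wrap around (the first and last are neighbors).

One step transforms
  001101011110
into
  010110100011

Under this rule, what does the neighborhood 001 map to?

1

At position 1 the neighborhood is 001; the next row has 1 there.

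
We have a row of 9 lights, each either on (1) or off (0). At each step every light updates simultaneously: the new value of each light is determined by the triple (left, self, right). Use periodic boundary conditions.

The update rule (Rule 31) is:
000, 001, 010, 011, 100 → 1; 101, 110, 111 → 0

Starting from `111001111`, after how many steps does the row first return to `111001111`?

step 1: 000111000
step 2: 111100111
step 3: 000011100
step 4: 111110011
step 5: 000001110
step 6: 111111001
step 7: 000000111
step 8: 111111100
step 9: 100000011
step 10: 011111110
step 11: 110000001
step 12: 001111111
step 13: 111000000
step 14: 100111111
step 15: 011100000
step 16: 110011111
step 17: 001110000
step 18: 111001111

18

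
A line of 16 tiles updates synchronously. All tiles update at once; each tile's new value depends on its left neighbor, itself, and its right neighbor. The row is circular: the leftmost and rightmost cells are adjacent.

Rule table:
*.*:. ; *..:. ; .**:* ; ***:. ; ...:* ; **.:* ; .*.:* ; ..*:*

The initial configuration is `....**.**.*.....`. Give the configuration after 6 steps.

******.**.*.****
.....*.**.*.*...
******.**.*.*.**
.....*.**.*.*.*.
******.**.*.*.*.
*....*.**.*.*.*.

*....*.**.*.*.*.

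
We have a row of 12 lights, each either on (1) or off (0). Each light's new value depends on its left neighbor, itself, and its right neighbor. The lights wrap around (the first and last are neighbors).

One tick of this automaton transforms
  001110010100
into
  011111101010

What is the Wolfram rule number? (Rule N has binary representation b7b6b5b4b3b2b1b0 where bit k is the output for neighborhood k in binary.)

250

position 3: 111 → 1  (bit 7 = 1)
position 4: 110 → 1  (bit 6 = 1)
position 8: 101 → 1  (bit 5 = 1)
position 5: 100 → 1  (bit 4 = 1)
position 2: 011 → 1  (bit 3 = 1)
position 7: 010 → 0  (bit 2 = 0)
position 1: 001 → 1  (bit 1 = 1)
position 0: 000 → 0  (bit 0 = 0)
bits b7..b0 = 11111010 = 250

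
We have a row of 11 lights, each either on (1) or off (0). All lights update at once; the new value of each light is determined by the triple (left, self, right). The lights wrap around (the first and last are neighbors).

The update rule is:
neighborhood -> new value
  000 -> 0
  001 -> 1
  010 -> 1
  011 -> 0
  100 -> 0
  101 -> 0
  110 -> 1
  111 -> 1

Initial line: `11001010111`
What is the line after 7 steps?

11011010011
11001010101
11011010100
01001010101
01011010101
01001010101  (repeats step 4; period 2)
step 7: 01011010101

01011010101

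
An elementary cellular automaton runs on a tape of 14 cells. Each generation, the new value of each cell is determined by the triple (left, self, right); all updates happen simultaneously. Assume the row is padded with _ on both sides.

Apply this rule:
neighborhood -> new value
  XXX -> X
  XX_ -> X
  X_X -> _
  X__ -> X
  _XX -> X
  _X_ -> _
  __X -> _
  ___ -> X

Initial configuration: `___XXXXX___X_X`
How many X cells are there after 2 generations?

XX_XXXXXXX____
XX_XXXXXXXXXXX
count of X: 13

13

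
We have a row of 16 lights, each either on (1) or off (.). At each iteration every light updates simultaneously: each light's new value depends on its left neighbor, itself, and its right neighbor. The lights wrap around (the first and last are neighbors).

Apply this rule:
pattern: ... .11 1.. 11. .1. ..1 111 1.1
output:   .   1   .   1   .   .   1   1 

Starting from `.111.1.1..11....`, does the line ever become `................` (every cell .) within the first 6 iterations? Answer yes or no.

no

.1111.1...11....
.11111....11....
.11111....11....  (fixed point — unchanged through iteration 6)
iteration 6 is .11111....11...., still not uniform .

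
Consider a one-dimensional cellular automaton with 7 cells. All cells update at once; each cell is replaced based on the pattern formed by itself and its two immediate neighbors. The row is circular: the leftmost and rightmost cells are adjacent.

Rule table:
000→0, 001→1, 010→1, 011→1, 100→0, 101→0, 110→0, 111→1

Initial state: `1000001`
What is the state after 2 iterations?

0000011
0000110

0000110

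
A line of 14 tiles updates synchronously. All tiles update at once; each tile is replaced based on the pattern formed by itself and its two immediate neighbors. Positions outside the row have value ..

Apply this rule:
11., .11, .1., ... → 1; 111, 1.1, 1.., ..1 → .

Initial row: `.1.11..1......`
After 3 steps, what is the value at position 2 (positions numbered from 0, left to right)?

.1.11..1.11111
.1.11..1.1...1
.1.11..1.1.1.1
position 2 holds .

.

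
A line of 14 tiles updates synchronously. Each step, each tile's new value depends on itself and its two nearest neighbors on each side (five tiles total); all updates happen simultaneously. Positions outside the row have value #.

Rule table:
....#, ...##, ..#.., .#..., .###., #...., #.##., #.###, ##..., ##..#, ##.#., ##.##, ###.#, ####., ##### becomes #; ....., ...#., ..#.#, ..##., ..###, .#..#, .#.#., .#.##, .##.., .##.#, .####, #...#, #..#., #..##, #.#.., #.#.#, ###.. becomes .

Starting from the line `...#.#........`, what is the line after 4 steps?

####.#.#......

#.....##....##
.##.##..####..
##.##.#...#.#.
####.#.#......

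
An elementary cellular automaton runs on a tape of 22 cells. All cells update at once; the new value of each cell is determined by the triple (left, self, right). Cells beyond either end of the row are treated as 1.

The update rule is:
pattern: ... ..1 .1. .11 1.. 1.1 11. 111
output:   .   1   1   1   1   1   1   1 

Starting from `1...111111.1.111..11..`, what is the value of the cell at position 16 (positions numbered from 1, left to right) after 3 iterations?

11.1111111111111111111
1111111111111111111111
1111111111111111111111
position 16 holds 1

1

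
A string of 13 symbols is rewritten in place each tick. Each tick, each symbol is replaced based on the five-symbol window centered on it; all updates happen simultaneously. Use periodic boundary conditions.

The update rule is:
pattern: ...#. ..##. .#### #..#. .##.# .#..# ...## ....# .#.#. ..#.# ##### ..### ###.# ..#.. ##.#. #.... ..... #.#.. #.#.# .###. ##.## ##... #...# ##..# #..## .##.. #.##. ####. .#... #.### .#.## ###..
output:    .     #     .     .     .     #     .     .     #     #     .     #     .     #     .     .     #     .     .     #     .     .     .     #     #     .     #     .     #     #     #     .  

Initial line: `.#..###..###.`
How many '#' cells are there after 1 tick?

10

.#####.####.#
count of #: 10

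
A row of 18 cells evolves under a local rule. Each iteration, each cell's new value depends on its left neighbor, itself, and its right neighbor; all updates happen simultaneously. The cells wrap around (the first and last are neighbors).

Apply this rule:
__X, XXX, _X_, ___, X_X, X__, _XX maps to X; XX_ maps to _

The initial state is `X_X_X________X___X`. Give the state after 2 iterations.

_XXXXXXXXXXXXXXXXX
XXXXXXXXXXXXXXXXX_

XXXXXXXXXXXXXXXXX_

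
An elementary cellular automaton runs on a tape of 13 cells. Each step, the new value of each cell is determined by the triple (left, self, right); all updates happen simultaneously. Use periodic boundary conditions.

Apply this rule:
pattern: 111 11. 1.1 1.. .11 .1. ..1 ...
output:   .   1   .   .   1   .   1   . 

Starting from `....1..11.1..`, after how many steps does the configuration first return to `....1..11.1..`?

26

step 1: ...1..111....
step 2: ..1..11.1....
step 3: .1..111......
step 4: 1..11.1......
step 5: ..111.......1
step 6: .11.1......1.
step 7: 111.......1..
step 8: 1.1......1..1
step 9: 1.......1..11
step 10: 1......1..11.
step 11: ......1..111.
step 12: .....1..11.1.
step 13: ....1..111...
step 14: ...1..11.1...
step 15: ..1..111.....
step 16: .1..11.1.....
step 17: 1..111.......
step 18: ..11.1......1
step 19: .111.......1.
step 20: 11.1......1..
step 21: 11.......1..1
step 22: .1......1..11
step 23: .......1..111
step 24: ......1..11.1
step 25: .....1..111..
step 26: ....1..11.1..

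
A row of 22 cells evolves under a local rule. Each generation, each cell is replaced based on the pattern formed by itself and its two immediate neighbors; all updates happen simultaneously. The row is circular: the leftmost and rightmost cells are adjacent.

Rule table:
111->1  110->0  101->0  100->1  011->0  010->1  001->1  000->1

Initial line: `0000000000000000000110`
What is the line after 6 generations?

1111111111111111111001
1111111111111111110110
0111111111111111100000
1011111111111111011111
0001111111111110001111
1110111111111101110110

1110111111111101110110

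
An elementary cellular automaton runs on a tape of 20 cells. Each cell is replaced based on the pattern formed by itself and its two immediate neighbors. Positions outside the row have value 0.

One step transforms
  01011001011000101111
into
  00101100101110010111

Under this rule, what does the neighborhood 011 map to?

At position 3 the neighborhood is 011; the next row has 0 there.

0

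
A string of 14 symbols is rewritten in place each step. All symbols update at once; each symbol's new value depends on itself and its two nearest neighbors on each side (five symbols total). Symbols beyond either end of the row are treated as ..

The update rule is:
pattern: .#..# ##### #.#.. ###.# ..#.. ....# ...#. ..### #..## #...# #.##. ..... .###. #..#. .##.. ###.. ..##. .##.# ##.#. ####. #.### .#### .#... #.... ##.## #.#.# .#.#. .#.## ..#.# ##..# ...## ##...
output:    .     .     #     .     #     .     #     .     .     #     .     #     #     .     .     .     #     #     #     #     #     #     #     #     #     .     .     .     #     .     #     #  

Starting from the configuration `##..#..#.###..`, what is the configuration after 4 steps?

##.#####..#...

step 1: #...#..#.##.##
step 2: #####..#..##..
step 3: .#.#...#..#.##
step 4: ##.#####..#...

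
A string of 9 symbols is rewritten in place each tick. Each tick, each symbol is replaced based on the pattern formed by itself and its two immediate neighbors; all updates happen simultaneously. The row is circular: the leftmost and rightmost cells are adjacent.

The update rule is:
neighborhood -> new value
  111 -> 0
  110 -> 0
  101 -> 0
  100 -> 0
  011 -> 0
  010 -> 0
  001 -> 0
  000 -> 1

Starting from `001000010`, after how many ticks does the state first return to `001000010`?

2

100011000
001000010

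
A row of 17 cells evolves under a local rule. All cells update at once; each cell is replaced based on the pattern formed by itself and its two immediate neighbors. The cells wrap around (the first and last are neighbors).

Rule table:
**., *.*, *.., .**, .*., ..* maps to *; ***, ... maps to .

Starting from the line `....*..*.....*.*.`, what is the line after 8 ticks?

...******...*****
*.**....**.**...*
*****..*******.**
....****.....***.
...**..**...**.**
*.********.******
***......***.....
*.**....**.**...*

*.**....**.**...*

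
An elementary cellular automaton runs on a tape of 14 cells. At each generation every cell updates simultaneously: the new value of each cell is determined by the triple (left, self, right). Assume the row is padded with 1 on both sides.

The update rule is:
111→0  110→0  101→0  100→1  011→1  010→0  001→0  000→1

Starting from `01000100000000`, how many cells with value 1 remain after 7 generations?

00110011111110
10101010000000
00000001111110
11111101000000
00000000111110
11111110100000
00000000011110
count of 1: 4

4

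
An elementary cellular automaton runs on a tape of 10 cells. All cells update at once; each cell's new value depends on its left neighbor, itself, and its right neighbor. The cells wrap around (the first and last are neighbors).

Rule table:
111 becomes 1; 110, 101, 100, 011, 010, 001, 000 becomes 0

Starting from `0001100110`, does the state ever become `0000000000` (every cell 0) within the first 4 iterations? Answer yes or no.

0000000000
all cells are 0 at iteration 1

yes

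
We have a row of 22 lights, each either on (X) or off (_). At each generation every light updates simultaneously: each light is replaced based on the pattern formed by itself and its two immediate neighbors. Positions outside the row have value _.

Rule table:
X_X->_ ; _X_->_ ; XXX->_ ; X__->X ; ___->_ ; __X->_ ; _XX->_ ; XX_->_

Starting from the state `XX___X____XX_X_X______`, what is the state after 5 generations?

generation 1: __X___X_________X_____
generation 2: ___X___X_________X____
generation 3: ____X___X_________X___
generation 4: _____X___X_________X__
generation 5: ______X___X_________X_

______X___X_________X_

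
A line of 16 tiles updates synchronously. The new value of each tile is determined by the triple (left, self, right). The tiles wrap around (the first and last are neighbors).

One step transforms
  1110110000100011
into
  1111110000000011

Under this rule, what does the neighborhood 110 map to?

1

At position 2 the neighborhood is 110; the next row has 1 there.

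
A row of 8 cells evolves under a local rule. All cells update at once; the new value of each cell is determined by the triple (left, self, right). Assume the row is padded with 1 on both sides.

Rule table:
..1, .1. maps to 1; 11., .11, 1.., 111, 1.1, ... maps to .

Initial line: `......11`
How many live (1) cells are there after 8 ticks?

4

tick 1: .....1..
tick 2: ....11.1
tick 3: ...1....
tick 4: ..11...1
tick 5: .1....1.
tick 6: .1...11.
tick 7: .1..1...
tick 8: .1.11..1
count of 1: 4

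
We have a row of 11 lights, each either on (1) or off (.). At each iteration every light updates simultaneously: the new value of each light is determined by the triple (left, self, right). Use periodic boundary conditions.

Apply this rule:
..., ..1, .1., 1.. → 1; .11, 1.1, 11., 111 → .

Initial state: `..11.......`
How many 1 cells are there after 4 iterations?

2

11..1111111
..11.......  (repeats iteration 0; period 2)
iteration 4: ..11.......
count of 1: 2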